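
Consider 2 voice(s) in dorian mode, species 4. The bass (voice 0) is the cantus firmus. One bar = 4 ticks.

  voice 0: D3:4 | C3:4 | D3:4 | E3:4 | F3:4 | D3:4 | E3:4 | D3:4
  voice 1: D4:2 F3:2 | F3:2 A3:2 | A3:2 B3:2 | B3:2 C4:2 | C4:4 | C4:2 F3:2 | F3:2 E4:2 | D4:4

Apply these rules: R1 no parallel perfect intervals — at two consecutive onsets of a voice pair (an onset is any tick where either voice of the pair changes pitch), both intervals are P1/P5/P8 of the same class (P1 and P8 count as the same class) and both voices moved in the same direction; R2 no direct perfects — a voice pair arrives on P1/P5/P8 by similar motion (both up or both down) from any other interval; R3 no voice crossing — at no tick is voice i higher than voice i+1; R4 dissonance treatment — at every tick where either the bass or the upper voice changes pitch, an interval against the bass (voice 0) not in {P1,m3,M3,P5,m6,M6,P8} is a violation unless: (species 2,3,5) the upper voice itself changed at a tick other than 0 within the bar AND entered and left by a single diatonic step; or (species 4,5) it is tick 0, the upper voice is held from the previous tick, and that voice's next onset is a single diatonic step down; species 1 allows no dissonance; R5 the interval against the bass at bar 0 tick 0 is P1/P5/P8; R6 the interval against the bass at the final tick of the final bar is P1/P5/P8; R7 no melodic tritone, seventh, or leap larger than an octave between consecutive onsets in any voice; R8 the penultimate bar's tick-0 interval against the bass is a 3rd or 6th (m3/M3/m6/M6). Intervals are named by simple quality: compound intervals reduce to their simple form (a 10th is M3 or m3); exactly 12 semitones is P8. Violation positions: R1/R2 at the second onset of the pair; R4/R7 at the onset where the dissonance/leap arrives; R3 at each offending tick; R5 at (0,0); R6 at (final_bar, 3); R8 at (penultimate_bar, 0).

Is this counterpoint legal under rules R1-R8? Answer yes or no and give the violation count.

bar 0: v0=D3 v1=D4 (P8)
bar 1: v0=C3 v1=F3 (P4)
bar 2: v0=D3 v1=A3 (P5)
bar 3: v0=E3 v1=B3 (P5)
bar 4: v0=F3 v1=C4 (P5)
bar 5: v0=D3 v1=C4 (m7)
bar 6: v0=E3 v1=F3 (m2)
bar 7: v0=D3 v1=D4 (P8)
  R4 @ bar1.0: C3/F3 P4 untreated
  R4 @ bar5.0: D3/C4 m7 untreated
  R4 @ bar6.0: E3/F3 m2 untreated
  R8 @ bar6.0: penult m2 not 3rd/6th
  R7 @ bar6.2: F3->E4 leap 11st
  R1 @ bar7.0: E3/E4 P8 -> D3/D4 P8 similar

No (6 violations)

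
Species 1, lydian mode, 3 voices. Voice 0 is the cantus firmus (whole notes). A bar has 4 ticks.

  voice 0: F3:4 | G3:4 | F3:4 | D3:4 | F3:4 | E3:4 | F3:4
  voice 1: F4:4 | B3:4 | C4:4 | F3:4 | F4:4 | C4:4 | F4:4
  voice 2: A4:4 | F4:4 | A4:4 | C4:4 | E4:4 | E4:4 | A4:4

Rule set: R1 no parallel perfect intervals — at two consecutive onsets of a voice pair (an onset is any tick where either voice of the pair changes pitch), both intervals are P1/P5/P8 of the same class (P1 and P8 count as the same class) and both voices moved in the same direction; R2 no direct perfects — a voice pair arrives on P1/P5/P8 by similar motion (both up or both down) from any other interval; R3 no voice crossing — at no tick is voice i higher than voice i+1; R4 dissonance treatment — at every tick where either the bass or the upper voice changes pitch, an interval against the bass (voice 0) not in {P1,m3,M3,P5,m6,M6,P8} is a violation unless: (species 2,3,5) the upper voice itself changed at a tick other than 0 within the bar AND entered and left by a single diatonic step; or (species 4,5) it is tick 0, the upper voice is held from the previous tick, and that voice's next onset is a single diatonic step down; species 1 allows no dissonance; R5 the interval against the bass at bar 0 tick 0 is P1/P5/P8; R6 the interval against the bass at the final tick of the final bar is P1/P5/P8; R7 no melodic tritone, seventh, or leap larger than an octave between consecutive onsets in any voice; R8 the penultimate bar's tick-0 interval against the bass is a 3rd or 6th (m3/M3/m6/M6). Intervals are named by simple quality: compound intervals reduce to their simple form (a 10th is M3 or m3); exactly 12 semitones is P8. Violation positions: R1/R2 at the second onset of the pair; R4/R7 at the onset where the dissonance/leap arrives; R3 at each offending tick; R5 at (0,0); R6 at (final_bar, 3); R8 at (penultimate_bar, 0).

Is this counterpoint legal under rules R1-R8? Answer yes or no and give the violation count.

No (14 violations)

bar 0: v0=F3 v1=F4 v2=A4 (M3)
bar 1: v0=G3 v1=B3 v2=F4 (m7)
bar 2: v0=F3 v1=C4 v2=A4 (M3)
bar 3: v0=D3 v1=F3 v2=C4 (m7)
bar 4: v0=F3 v1=F4 v2=E4 (M7)
bar 5: v0=E3 v1=C4 v2=E4 (P8)
bar 6: v0=F3 v1=F4 v2=A4 (M3)
  R5 @ bar0.0: opens on M3
  R4 @ bar1.0: G3/F4 m7 untreated
  R7 @ bar1.0: F4->B3 leap 6st
  R2 @ bar3.0: C4/A4 M6 -> F3/C4 P5 similar
  R4 @ bar3.0: D3/C4 m7 untreated
  R2 @ bar4.0: D3/F3 m3 -> F3/F4 P8 similar
  R3 @ bar4.0: F4 above E4
  R4 @ bar4.0: F3/E4 M7 untreated
  R3 @ bar4.1: F4 above E4
  R3 @ bar4.2: F4 above E4
  R3 @ bar4.3: F4 above E4
  R8 @ bar5.0: penult P8 not 3rd/6th
  R2 @ bar6.0: E3/C4 m6 -> F3/F4 P8 similar
  R6 @ bar6.3: closes on M3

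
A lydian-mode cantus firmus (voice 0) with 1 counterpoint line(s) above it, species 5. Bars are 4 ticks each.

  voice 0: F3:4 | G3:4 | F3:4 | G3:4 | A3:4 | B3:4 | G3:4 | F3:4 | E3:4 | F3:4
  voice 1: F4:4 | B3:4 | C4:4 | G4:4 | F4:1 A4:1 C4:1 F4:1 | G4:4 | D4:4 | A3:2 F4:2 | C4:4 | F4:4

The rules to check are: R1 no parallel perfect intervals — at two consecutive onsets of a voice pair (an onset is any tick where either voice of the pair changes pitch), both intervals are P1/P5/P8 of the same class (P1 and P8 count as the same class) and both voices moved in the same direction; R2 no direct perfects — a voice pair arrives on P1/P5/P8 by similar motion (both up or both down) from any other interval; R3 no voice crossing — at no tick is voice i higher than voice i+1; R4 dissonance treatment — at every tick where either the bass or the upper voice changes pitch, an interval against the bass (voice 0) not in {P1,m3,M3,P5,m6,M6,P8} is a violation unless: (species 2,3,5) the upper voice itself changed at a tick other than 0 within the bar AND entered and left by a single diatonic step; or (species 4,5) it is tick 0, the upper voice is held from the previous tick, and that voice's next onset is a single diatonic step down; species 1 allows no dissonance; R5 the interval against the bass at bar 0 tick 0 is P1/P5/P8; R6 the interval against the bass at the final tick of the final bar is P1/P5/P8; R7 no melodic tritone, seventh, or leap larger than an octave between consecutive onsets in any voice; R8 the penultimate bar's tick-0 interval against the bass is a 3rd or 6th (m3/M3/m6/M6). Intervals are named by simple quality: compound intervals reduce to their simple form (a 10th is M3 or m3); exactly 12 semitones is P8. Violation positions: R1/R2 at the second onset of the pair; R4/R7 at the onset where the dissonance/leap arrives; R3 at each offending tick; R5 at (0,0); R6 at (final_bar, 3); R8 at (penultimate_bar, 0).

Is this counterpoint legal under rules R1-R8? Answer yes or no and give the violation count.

No (4 violations)

bar 0: v0=F3 v1=F4 (P8)
bar 1: v0=G3 v1=B3 (M3)
bar 2: v0=F3 v1=C4 (P5)
bar 3: v0=G3 v1=G4 (P8)
bar 4: v0=A3 v1=F4 (m6)
bar 5: v0=B3 v1=G4 (m6)
bar 6: v0=G3 v1=D4 (P5)
bar 7: v0=F3 v1=A3 (M3)
bar 8: v0=E3 v1=C4 (m6)
bar 9: v0=F3 v1=F4 (P8)
  R7 @ bar1.0: F4->B3 leap 6st
  R2 @ bar3.0: F3/C4 P5 -> G3/G4 P8 similar
  R2 @ bar6.0: B3/G4 m6 -> G3/D4 P5 similar
  R2 @ bar9.0: E3/C4 m6 -> F3/F4 P8 similar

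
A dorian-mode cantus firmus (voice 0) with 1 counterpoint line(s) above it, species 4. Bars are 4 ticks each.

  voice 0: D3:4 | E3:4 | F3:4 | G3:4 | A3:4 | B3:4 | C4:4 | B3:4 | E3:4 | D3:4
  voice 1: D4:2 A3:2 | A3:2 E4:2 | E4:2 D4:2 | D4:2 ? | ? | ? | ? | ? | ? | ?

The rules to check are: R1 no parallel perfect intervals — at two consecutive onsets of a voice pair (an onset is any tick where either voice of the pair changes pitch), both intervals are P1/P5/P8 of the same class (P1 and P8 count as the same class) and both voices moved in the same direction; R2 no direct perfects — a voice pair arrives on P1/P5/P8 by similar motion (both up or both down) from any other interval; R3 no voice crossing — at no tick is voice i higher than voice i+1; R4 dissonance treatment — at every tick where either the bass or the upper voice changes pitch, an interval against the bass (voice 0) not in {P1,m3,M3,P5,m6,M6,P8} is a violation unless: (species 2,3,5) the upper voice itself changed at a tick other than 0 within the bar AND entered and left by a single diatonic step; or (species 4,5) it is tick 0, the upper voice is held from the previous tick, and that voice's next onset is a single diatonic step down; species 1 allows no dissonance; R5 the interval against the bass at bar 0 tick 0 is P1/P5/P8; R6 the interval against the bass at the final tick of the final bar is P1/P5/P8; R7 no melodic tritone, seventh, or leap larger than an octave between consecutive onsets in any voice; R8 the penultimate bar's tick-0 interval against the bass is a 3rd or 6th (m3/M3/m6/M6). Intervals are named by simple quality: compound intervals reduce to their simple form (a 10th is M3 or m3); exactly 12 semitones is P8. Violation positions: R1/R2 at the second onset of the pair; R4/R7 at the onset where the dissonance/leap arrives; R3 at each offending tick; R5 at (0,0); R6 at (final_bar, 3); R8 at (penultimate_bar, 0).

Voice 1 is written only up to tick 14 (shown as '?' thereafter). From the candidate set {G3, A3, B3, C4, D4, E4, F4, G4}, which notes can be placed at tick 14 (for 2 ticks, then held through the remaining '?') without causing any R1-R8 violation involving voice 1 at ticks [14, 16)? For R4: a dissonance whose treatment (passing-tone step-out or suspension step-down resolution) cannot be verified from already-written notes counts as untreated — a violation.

G3: legal
A3: violates R4
B3: legal
C4: violates R4
D4: legal
E4: legal
F4: violates R4
G4: legal

{B3, D4, E4, G3, G4}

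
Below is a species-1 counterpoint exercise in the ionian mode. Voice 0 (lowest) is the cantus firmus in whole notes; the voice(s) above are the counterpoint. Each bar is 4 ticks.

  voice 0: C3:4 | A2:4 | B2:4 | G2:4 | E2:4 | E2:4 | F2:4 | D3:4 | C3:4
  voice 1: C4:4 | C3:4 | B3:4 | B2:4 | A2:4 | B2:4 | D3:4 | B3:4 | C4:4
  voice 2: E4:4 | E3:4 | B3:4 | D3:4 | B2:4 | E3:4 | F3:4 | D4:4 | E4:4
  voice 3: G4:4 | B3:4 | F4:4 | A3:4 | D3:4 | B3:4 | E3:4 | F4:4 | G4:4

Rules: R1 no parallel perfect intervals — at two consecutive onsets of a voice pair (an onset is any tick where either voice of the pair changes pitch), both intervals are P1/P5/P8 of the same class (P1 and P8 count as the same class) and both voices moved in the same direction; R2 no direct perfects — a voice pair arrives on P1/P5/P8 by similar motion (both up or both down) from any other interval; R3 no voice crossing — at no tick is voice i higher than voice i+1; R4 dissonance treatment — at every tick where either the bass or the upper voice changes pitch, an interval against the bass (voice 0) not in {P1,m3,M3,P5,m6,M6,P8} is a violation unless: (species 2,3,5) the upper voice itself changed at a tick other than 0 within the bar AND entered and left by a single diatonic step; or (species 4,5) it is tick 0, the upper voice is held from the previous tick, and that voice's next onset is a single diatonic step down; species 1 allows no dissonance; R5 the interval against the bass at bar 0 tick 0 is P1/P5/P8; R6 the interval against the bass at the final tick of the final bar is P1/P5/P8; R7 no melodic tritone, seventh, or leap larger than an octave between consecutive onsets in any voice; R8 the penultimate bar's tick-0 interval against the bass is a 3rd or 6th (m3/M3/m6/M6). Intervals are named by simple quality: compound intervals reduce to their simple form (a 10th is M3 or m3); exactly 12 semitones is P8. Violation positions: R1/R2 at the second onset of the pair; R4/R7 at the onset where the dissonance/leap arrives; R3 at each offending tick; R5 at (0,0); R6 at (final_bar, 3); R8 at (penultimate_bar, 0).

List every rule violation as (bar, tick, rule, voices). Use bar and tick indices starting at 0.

(0, 0, R5, (0, 2))
(1, 0, R2, (0, 2))
(1, 0, R2, (2, 3))
(1, 0, R4, (0, 3))
(2, 0, R2, (0, 1))
(2, 0, R2, (0, 2))
(2, 0, R2, (1, 2))
(2, 0, R4, (0, 3))
(2, 0, R7, (1,))
(2, 0, R7, (3,))
(3, 0, R2, (0, 2))
(3, 0, R2, (2, 3))
(3, 0, R4, (0, 3))
(4, 0, R1, (0, 2))
(4, 0, R4, (0, 1))
(4, 0, R4, (0, 3))
(5, 0, R2, (1, 3))
(5, 0, R2, (2, 3))
(6, 0, R1, (0, 2))
(6, 0, R3, (2, 3))
(6, 0, R4, (0, 3))
(6, 1, R3, (2, 3))
(6, 2, R3, (2, 3))
(6, 3, R3, (2, 3))
(7, 0, R1, (0, 2))
(7, 0, R7, (3,))
(7, 0, R8, (0, 2))
(8, 0, R2, (1, 3))
(8, 3, R6, (0, 2))

bar 0: v0=C3 v1=C4 v2=E4 v3=G4 downbeat P5
bar 1: v0=A2 v1=C3 v2=E3 v3=B3 downbeat M2
bar 2: v0=B2 v1=B3 v2=B3 v3=F4 downbeat TT
bar 3: v0=G2 v1=B2 v2=D3 v3=A3 downbeat M2
bar 4: v0=E2 v1=A2 v2=B2 v3=D3 downbeat m7
bar 5: v0=E2 v1=B2 v2=E3 v3=B3 downbeat P5
bar 6: v0=F2 v1=D3 v2=F3 v3=E3 downbeat M7
bar 7: v0=D3 v1=B3 v2=D4 v3=F4 downbeat m3
bar 8: v0=C3 v1=C4 v2=E4 v3=G4 downbeat P5
  -> R5 @ bar 0 tick 0 v(0, 2): opens on M3
  -> R2 @ bar 1 tick 0 v(0, 2): C3/E4 M3 -> A2/E3 P5 similar
  -> R2 @ bar 1 tick 0 v(2, 3): E4/G4 m3 -> E3/B3 P5 similar
  -> R4 @ bar 1 tick 0 v(0, 3): A2/B3 M2 untreated
  -> R2 @ bar 2 tick 0 v(0, 1): A2/C3 m3 -> B2/B3 P8 similar
  -> R2 @ bar 2 tick 0 v(0, 2): A2/E3 P5 -> B2/B3 P8 similar
  -> R2 @ bar 2 tick 0 v(1, 2): C3/E3 M3 -> B3/B3 P1 similar
  -> R4 @ bar 2 tick 0 v(0, 3): B2/F4 TT untreated
  -> R7 @ bar 2 tick 0 v(1,): C3->B3 leap 11st
  -> R7 @ bar 2 tick 0 v(3,): B3->F4 leap 6st
  -> R2 @ bar 3 tick 0 v(0, 2): B2/B3 P8 -> G2/D3 P5 similar
  -> R2 @ bar 3 tick 0 v(2, 3): B3/F4 TT -> D3/A3 P5 similar
  -> R4 @ bar 3 tick 0 v(0, 3): G2/A3 M2 untreated
  -> R1 @ bar 4 tick 0 v(0, 2): G2/D3 P5 -> E2/B2 P5 similar
  -> R4 @ bar 4 tick 0 v(0, 1): E2/A2 P4 untreated
  -> R4 @ bar 4 tick 0 v(0, 3): E2/D3 m7 untreated
  -> R2 @ bar 5 tick 0 v(1, 3): A2/D3 P4 -> B2/B3 P8 similar
  -> R2 @ bar 5 tick 0 v(2, 3): B2/D3 m3 -> E3/B3 P5 similar
  -> R1 @ bar 6 tick 0 v(0, 2): E2/E3 P8 -> F2/F3 P8 similar
  -> R3 @ bar 6 tick 0 v(2, 3): F3 above E3
  -> R4 @ bar 6 tick 0 v(0, 3): F2/E3 M7 untreated
  -> R3 @ bar 6 tick 1 v(2, 3): F3 above E3
  -> R3 @ bar 6 tick 2 v(2, 3): F3 above E3
  -> R3 @ bar 6 tick 3 v(2, 3): F3 above E3
  -> R1 @ bar 7 tick 0 v(0, 2): F2/F3 P8 -> D3/D4 P8 similar
  -> R7 @ bar 7 tick 0 v(3,): E3->F4 leap 13st
  -> R8 @ bar 7 tick 0 v(0, 2): penult P8 not 3rd/6th
  -> R2 @ bar 8 tick 0 v(1, 3): B3/F4 TT -> C4/G4 P5 similar
  -> R6 @ bar 8 tick 3 v(0, 2): closes on M3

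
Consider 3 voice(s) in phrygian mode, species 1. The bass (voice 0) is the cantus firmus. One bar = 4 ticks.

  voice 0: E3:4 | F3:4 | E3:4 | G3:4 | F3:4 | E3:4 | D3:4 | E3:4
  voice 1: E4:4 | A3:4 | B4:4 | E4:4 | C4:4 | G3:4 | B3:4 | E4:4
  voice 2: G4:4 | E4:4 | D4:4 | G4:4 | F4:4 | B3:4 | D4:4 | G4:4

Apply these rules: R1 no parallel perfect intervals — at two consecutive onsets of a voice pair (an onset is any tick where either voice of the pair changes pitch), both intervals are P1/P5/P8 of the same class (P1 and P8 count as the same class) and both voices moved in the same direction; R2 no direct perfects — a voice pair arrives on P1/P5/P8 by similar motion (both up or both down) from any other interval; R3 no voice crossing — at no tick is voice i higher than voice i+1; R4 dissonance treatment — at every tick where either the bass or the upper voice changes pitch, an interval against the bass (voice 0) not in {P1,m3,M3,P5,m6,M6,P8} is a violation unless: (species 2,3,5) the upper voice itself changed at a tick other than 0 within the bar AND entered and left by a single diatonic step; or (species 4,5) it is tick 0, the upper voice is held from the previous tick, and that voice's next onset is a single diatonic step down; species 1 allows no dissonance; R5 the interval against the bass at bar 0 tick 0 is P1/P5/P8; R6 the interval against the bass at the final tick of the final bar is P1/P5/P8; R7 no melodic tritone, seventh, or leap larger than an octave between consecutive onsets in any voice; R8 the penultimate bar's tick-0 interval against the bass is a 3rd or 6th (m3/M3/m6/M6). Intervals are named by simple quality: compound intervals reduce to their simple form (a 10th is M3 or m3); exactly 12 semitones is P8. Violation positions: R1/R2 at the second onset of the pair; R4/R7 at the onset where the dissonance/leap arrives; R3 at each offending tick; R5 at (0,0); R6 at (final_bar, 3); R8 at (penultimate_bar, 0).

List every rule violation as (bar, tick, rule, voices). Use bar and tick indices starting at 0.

(0, 0, R5, (0, 2))
(1, 0, R2, (1, 2))
(1, 0, R4, (0, 2))
(2, 0, R3, (1, 2))
(2, 0, R4, (0, 2))
(2, 0, R7, (1,))
(2, 1, R3, (1, 2))
(2, 2, R3, (1, 2))
(2, 3, R3, (1, 2))
(3, 0, R2, (0, 2))
(4, 0, R1, (0, 2))
(4, 0, R2, (0, 1))
(5, 0, R2, (0, 2))
(5, 0, R7, (2,))
(6, 0, R8, (0, 2))
(7, 0, R2, (0, 1))
(7, 3, R6, (0, 2))

bar 0: v0=E3 v1=E4 v2=G4 downbeat m3
bar 1: v0=F3 v1=A3 v2=E4 downbeat M7
bar 2: v0=E3 v1=B4 v2=D4 downbeat m7
bar 3: v0=G3 v1=E4 v2=G4 downbeat P8
bar 4: v0=F3 v1=C4 v2=F4 downbeat P8
bar 5: v0=E3 v1=G3 v2=B3 downbeat P5
bar 6: v0=D3 v1=B3 v2=D4 downbeat P8
bar 7: v0=E3 v1=E4 v2=G4 downbeat m3
  -> R5 @ bar 0 tick 0 v(0, 2): opens on m3
  -> R2 @ bar 1 tick 0 v(1, 2): E4/G4 m3 -> A3/E4 P5 similar
  -> R4 @ bar 1 tick 0 v(0, 2): F3/E4 M7 untreated
  -> R3 @ bar 2 tick 0 v(1, 2): B4 above D4
  -> R4 @ bar 2 tick 0 v(0, 2): E3/D4 m7 untreated
  -> R7 @ bar 2 tick 0 v(1,): A3->B4 leap 14st
  -> R3 @ bar 2 tick 1 v(1, 2): B4 above D4
  -> R3 @ bar 2 tick 2 v(1, 2): B4 above D4
  -> R3 @ bar 2 tick 3 v(1, 2): B4 above D4
  -> R2 @ bar 3 tick 0 v(0, 2): E3/D4 m7 -> G3/G4 P8 similar
  -> R1 @ bar 4 tick 0 v(0, 2): G3/G4 P8 -> F3/F4 P8 similar
  -> R2 @ bar 4 tick 0 v(0, 1): G3/E4 M6 -> F3/C4 P5 similar
  -> R2 @ bar 5 tick 0 v(0, 2): F3/F4 P8 -> E3/B3 P5 similar
  -> R7 @ bar 5 tick 0 v(2,): F4->B3 leap 6st
  -> R8 @ bar 6 tick 0 v(0, 2): penult P8 not 3rd/6th
  -> R2 @ bar 7 tick 0 v(0, 1): D3/B3 M6 -> E3/E4 P8 similar
  -> R6 @ bar 7 tick 3 v(0, 2): closes on m3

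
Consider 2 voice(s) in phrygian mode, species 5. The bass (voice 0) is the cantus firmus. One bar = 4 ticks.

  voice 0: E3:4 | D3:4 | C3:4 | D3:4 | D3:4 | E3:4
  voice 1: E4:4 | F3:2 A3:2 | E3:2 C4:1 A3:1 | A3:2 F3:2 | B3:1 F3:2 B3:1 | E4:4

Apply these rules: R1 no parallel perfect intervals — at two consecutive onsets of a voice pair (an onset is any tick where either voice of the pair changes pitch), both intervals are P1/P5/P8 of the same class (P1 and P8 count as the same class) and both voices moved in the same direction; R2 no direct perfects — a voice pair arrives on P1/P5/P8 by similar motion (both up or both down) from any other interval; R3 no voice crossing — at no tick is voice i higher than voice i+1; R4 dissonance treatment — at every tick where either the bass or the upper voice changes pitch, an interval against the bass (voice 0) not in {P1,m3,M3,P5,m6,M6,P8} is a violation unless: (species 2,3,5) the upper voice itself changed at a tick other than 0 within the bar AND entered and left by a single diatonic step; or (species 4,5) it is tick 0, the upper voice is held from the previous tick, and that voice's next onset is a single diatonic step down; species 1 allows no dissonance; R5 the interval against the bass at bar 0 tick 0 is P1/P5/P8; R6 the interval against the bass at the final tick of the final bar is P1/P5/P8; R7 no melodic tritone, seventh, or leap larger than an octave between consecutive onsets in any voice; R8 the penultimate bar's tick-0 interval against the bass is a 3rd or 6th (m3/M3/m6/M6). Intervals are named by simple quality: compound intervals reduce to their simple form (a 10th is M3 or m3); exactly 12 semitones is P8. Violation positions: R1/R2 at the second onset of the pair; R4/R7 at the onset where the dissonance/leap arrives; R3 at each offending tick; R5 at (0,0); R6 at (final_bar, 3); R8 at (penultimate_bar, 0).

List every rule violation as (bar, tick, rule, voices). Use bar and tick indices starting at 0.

(1, 0, R7, (1,))
(4, 0, R7, (1,))
(4, 1, R7, (1,))
(4, 3, R7, (1,))
(5, 0, R2, (0, 1))

bar 0: v0=E3 v1=E4 downbeat P8
bar 1: v0=D3 v1=F3 downbeat m3
bar 2: v0=C3 v1=E3 downbeat M3
bar 3: v0=D3 v1=A3 downbeat P5
bar 4: v0=D3 v1=B3 downbeat M6
bar 5: v0=E3 v1=E4 downbeat P8
  -> R7 @ bar 1 tick 0 v(1,): E4->F3 leap 11st
  -> R7 @ bar 4 tick 0 v(1,): F3->B3 leap 6st
  -> R7 @ bar 4 tick 1 v(1,): B3->F3 leap 6st
  -> R7 @ bar 4 tick 3 v(1,): F3->B3 leap 6st
  -> R2 @ bar 5 tick 0 v(0, 1): D3/B3 M6 -> E3/E4 P8 similar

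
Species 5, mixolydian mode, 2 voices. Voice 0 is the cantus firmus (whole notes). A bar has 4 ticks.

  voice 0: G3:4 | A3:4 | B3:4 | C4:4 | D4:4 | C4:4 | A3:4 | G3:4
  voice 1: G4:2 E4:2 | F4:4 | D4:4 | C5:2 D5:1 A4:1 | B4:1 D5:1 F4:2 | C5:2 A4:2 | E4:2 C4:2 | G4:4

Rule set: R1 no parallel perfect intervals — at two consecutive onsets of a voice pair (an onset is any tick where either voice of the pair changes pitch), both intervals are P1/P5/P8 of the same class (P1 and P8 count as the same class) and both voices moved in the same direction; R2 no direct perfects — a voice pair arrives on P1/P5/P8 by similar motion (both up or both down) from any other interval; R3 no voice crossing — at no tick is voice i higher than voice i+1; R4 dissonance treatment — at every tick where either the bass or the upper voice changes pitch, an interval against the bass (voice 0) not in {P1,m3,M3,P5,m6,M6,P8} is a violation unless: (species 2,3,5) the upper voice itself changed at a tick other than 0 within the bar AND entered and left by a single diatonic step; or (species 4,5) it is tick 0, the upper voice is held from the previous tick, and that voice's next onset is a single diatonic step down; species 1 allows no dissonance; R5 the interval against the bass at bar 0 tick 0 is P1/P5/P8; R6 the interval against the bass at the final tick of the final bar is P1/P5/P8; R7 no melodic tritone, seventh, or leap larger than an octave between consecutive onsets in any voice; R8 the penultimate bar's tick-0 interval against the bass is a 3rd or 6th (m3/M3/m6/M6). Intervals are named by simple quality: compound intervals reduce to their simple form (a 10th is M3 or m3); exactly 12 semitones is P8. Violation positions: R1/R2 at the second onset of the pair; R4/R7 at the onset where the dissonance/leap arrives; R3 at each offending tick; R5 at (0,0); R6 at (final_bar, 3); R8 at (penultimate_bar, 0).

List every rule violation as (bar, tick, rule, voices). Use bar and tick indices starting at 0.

bar 0: v0=G3 v1=G4 downbeat P8
bar 1: v0=A3 v1=F4 downbeat m6
bar 2: v0=B3 v1=D4 downbeat m3
bar 3: v0=C4 v1=C5 downbeat P8
bar 4: v0=D4 v1=B4 downbeat M6
bar 5: v0=C4 v1=C5 downbeat P8
bar 6: v0=A3 v1=E4 downbeat P5
bar 7: v0=G3 v1=G4 downbeat P8
  -> R2 @ bar 3 tick 0 v(0, 1): B3/D4 m3 -> C4/C5 P8 similar
  -> R7 @ bar 3 tick 0 v(1,): D4->C5 leap 10st
  -> R4 @ bar 3 tick 2 v(0, 1): C4/D5 M2 untreated
  -> R2 @ bar 6 tick 0 v(0, 1): C4/A4 M6 -> A3/E4 P5 similar
  -> R8 @ bar 6 tick 0 v(0, 1): penult P5 not 3rd/6th

(3, 0, R2, (0, 1))
(3, 0, R7, (1,))
(3, 2, R4, (0, 1))
(6, 0, R2, (0, 1))
(6, 0, R8, (0, 1))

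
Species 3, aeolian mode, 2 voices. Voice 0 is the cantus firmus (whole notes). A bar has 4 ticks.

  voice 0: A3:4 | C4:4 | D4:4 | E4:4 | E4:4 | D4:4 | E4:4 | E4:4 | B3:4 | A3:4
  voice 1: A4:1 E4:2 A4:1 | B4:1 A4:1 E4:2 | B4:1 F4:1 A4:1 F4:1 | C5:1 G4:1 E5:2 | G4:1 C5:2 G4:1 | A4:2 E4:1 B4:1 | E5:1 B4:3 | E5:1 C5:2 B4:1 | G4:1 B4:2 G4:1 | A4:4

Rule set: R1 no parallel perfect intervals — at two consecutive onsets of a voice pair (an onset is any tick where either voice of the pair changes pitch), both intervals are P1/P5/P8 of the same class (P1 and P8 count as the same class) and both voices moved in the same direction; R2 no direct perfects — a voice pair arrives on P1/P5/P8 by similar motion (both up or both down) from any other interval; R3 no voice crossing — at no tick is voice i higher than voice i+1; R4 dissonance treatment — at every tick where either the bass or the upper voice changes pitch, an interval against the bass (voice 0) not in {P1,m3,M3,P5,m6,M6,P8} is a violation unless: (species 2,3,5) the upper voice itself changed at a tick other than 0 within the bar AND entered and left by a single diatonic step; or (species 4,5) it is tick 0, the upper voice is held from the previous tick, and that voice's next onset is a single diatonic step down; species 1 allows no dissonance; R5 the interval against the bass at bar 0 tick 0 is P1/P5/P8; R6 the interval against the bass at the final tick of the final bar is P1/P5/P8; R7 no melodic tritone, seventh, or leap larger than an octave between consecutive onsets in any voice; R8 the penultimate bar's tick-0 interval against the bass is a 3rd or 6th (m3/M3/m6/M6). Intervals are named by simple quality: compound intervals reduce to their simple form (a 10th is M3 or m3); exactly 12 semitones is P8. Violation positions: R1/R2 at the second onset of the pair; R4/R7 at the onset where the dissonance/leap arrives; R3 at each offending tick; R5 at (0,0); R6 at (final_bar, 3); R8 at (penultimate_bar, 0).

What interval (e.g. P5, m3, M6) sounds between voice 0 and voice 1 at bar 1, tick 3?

M3

voice 0=C4 voice 1=E4 -> M3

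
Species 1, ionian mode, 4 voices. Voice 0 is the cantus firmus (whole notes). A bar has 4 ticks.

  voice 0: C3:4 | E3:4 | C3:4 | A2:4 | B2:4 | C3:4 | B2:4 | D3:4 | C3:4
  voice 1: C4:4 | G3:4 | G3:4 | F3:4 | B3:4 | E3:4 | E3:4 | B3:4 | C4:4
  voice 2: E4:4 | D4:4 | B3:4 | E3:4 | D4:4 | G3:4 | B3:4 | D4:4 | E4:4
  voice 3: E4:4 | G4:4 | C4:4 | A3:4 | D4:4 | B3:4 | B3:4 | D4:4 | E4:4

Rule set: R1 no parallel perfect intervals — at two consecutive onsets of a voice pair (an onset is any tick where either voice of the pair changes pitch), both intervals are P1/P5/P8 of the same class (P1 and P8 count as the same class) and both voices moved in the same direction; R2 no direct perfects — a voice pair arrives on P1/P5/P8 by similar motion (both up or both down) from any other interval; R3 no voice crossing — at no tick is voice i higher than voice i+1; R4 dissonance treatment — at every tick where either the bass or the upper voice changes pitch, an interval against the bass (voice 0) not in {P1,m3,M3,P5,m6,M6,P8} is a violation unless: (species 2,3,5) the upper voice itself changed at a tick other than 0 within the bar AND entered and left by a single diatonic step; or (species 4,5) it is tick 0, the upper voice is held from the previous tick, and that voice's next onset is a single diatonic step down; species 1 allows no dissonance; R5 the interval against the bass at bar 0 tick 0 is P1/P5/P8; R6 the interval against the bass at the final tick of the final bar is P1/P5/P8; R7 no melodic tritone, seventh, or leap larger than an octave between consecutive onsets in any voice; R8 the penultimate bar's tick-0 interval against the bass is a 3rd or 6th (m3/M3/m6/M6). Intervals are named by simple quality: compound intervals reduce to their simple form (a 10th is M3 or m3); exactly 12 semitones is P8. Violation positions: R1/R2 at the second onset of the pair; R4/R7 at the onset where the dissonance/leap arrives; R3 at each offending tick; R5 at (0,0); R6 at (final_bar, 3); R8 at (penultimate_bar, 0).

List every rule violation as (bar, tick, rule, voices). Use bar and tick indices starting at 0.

(0, 0, R5, (0, 2))
(0, 0, R5, (0, 3))
(1, 0, R2, (1, 2))
(1, 0, R4, (0, 2))
(2, 0, R2, (0, 3))
(2, 0, R4, (0, 2))
(3, 0, R1, (0, 3))
(3, 0, R2, (0, 2))
(3, 0, R3, (1, 2))
(3, 1, R3, (1, 2))
(3, 2, R3, (1, 2))
(3, 3, R3, (1, 2))
(4, 0, R2, (0, 1))
(4, 0, R2, (2, 3))
(4, 0, R7, (1,))
(4, 0, R7, (2,))
(5, 0, R2, (1, 3))
(5, 0, R4, (0, 3))
(6, 0, R4, (0, 1))
(7, 0, R1, (0, 2))
(7, 0, R1, (0, 3))
(7, 0, R1, (2, 3))
(7, 0, R8, (0, 2))
(7, 0, R8, (0, 3))
(8, 0, R1, (2, 3))
(8, 3, R6, (0, 2))
(8, 3, R6, (0, 3))

bar 0: v0=C3 v1=C4 v2=E4 v3=E4 downbeat M3
bar 1: v0=E3 v1=G3 v2=D4 v3=G4 downbeat m3
bar 2: v0=C3 v1=G3 v2=B3 v3=C4 downbeat P8
bar 3: v0=A2 v1=F3 v2=E3 v3=A3 downbeat P8
bar 4: v0=B2 v1=B3 v2=D4 v3=D4 downbeat m3
bar 5: v0=C3 v1=E3 v2=G3 v3=B3 downbeat M7
bar 6: v0=B2 v1=E3 v2=B3 v3=B3 downbeat P8
bar 7: v0=D3 v1=B3 v2=D4 v3=D4 downbeat P8
bar 8: v0=C3 v1=C4 v2=E4 v3=E4 downbeat M3
  -> R5 @ bar 0 tick 0 v(0, 2): opens on M3
  -> R5 @ bar 0 tick 0 v(0, 3): opens on M3
  -> R2 @ bar 1 tick 0 v(1, 2): C4/E4 M3 -> G3/D4 P5 similar
  -> R4 @ bar 1 tick 0 v(0, 2): E3/D4 m7 untreated
  -> R2 @ bar 2 tick 0 v(0, 3): E3/G4 m3 -> C3/C4 P8 similar
  -> R4 @ bar 2 tick 0 v(0, 2): C3/B3 M7 untreated
  -> R1 @ bar 3 tick 0 v(0, 3): C3/C4 P8 -> A2/A3 P8 similar
  -> R2 @ bar 3 tick 0 v(0, 2): C3/B3 M7 -> A2/E3 P5 similar
  -> R3 @ bar 3 tick 0 v(1, 2): F3 above E3
  -> R3 @ bar 3 tick 1 v(1, 2): F3 above E3
  -> R3 @ bar 3 tick 2 v(1, 2): F3 above E3
  -> R3 @ bar 3 tick 3 v(1, 2): F3 above E3
  -> R2 @ bar 4 tick 0 v(0, 1): A2/F3 m6 -> B2/B3 P8 similar
  -> R2 @ bar 4 tick 0 v(2, 3): E3/A3 P4 -> D4/D4 P1 similar
  -> R7 @ bar 4 tick 0 v(1,): F3->B3 leap 6st
  -> R7 @ bar 4 tick 0 v(2,): E3->D4 leap 10st
  -> R2 @ bar 5 tick 0 v(1, 3): B3/D4 m3 -> E3/B3 P5 similar
  -> R4 @ bar 5 tick 0 v(0, 3): C3/B3 M7 untreated
  -> R4 @ bar 6 tick 0 v(0, 1): B2/E3 P4 untreated
  -> R1 @ bar 7 tick 0 v(0, 2): B2/B3 P8 -> D3/D4 P8 similar
  -> R1 @ bar 7 tick 0 v(0, 3): B2/B3 P8 -> D3/D4 P8 similar
  -> R1 @ bar 7 tick 0 v(2, 3): B3/B3 P1 -> D4/D4 P1 similar
  -> R8 @ bar 7 tick 0 v(0, 2): penult P8 not 3rd/6th
  -> R8 @ bar 7 tick 0 v(0, 3): penult P8 not 3rd/6th
  -> R1 @ bar 8 tick 0 v(2, 3): D4/D4 P1 -> E4/E4 P1 similar
  -> R6 @ bar 8 tick 3 v(0, 2): closes on M3
  -> R6 @ bar 8 tick 3 v(0, 3): closes on M3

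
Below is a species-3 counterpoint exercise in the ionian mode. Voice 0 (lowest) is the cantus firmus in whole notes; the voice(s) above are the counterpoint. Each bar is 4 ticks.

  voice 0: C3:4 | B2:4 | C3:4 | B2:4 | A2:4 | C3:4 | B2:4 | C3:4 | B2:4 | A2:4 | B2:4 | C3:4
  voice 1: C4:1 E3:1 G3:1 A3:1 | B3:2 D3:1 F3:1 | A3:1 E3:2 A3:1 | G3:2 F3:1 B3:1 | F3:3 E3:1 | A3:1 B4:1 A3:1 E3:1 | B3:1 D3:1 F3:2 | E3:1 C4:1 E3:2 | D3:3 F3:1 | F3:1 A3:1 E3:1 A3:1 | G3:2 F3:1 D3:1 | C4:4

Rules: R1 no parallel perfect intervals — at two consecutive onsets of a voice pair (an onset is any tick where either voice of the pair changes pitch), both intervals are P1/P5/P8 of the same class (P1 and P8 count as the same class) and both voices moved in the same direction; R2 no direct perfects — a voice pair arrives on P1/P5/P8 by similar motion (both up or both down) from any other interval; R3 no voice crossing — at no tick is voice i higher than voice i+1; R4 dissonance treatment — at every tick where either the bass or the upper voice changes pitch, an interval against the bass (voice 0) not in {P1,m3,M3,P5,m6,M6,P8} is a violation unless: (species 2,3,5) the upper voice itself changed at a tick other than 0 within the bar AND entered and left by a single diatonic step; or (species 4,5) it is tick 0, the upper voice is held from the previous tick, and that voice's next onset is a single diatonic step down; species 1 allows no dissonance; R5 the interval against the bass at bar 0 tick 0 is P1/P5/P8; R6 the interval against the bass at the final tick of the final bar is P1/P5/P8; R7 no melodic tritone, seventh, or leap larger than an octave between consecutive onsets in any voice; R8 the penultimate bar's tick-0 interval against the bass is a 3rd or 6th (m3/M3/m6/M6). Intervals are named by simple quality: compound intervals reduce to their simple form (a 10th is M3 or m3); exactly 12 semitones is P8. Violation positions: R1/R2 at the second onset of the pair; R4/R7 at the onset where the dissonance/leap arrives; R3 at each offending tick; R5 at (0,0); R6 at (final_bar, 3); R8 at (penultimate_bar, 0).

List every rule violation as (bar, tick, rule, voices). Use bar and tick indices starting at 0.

bar 0: v0=C3 v1=C4 downbeat P8
bar 1: v0=B2 v1=B3 downbeat P8
bar 2: v0=C3 v1=A3 downbeat M6
bar 3: v0=B2 v1=G3 downbeat m6
bar 4: v0=A2 v1=F3 downbeat m6
bar 5: v0=C3 v1=A3 downbeat M6
bar 6: v0=B2 v1=B3 downbeat P8
bar 7: v0=C3 v1=E3 downbeat M3
bar 8: v0=B2 v1=D3 downbeat m3
bar 9: v0=A2 v1=F3 downbeat m6
bar 10: v0=B2 v1=G3 downbeat m6
bar 11: v0=C3 v1=C4 downbeat P8
  -> R4 @ bar 1 tick 3 v(0, 1): B2/F3 TT untreated
  -> R4 @ bar 3 tick 2 v(0, 1): B2/F3 TT untreated
  -> R7 @ bar 3 tick 3 v(1,): F3->B3 leap 6st
  -> R7 @ bar 4 tick 0 v(1,): B3->F3 leap 6st
  -> R4 @ bar 5 tick 1 v(0, 1): C3/B4 M7 untreated
  -> R7 @ bar 5 tick 1 v(1,): A3->B4 leap 14st
  -> R7 @ bar 5 tick 2 v(1,): B4->A3 leap 14st
  -> R4 @ bar 6 tick 2 v(0, 1): B2/F3 TT untreated
  -> R4 @ bar 8 tick 3 v(0, 1): B2/F3 TT untreated
  -> R4 @ bar 10 tick 2 v(0, 1): B2/F3 TT untreated
  -> R2 @ bar 11 tick 0 v(0, 1): B2/D3 m3 -> C3/C4 P8 similar
  -> R7 @ bar 11 tick 0 v(1,): D3->C4 leap 10st

(1, 3, R4, (0, 1))
(3, 2, R4, (0, 1))
(3, 3, R7, (1,))
(4, 0, R7, (1,))
(5, 1, R4, (0, 1))
(5, 1, R7, (1,))
(5, 2, R7, (1,))
(6, 2, R4, (0, 1))
(8, 3, R4, (0, 1))
(10, 2, R4, (0, 1))
(11, 0, R2, (0, 1))
(11, 0, R7, (1,))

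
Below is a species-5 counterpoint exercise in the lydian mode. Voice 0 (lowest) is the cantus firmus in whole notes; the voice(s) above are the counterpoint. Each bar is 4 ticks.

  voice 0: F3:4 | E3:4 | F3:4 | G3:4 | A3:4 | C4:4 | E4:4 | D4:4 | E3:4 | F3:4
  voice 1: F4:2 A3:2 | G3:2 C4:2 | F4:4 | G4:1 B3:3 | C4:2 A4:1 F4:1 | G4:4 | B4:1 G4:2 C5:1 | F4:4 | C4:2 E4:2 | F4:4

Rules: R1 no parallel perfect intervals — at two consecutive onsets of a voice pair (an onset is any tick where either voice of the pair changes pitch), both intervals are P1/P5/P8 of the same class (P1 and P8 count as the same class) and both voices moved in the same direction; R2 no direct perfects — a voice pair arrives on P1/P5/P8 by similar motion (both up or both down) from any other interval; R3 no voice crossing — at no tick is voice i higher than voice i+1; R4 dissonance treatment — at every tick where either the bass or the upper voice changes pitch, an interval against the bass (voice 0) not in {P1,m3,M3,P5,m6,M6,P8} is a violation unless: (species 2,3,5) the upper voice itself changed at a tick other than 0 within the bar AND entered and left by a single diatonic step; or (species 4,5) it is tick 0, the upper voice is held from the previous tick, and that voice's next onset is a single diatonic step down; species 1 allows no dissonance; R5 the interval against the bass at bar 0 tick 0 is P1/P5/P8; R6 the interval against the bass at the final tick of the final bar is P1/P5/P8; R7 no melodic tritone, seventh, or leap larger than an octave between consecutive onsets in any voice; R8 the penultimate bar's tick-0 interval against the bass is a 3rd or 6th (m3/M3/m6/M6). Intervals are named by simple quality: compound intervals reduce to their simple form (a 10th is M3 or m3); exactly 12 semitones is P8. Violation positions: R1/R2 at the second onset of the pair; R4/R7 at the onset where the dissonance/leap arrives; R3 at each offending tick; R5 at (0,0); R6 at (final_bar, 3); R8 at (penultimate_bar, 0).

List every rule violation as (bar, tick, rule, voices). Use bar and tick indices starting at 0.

bar 0: v0=F3 v1=F4 downbeat P8
bar 1: v0=E3 v1=G3 downbeat m3
bar 2: v0=F3 v1=F4 downbeat P8
bar 3: v0=G3 v1=G4 downbeat P8
bar 4: v0=A3 v1=C4 downbeat m3
bar 5: v0=C4 v1=G4 downbeat P5
bar 6: v0=E4 v1=B4 downbeat P5
bar 7: v0=D4 v1=F4 downbeat m3
bar 8: v0=E3 v1=C4 downbeat m6
bar 9: v0=F3 v1=F4 downbeat P8
  -> R2 @ bar 2 tick 0 v(0, 1): E3/C4 m6 -> F3/F4 P8 similar
  -> R1 @ bar 3 tick 0 v(0, 1): F3/F4 P8 -> G3/G4 P8 similar
  -> R2 @ bar 5 tick 0 v(0, 1): A3/F4 m6 -> C4/G4 P5 similar
  -> R1 @ bar 6 tick 0 v(0, 1): C4/G4 P5 -> E4/B4 P5 similar
  -> R7 @ bar 8 tick 0 v(0,): D4->E3 leap 10st
  -> R1 @ bar 9 tick 0 v(0, 1): E3/E4 P8 -> F3/F4 P8 similar

(2, 0, R2, (0, 1))
(3, 0, R1, (0, 1))
(5, 0, R2, (0, 1))
(6, 0, R1, (0, 1))
(8, 0, R7, (0,))
(9, 0, R1, (0, 1))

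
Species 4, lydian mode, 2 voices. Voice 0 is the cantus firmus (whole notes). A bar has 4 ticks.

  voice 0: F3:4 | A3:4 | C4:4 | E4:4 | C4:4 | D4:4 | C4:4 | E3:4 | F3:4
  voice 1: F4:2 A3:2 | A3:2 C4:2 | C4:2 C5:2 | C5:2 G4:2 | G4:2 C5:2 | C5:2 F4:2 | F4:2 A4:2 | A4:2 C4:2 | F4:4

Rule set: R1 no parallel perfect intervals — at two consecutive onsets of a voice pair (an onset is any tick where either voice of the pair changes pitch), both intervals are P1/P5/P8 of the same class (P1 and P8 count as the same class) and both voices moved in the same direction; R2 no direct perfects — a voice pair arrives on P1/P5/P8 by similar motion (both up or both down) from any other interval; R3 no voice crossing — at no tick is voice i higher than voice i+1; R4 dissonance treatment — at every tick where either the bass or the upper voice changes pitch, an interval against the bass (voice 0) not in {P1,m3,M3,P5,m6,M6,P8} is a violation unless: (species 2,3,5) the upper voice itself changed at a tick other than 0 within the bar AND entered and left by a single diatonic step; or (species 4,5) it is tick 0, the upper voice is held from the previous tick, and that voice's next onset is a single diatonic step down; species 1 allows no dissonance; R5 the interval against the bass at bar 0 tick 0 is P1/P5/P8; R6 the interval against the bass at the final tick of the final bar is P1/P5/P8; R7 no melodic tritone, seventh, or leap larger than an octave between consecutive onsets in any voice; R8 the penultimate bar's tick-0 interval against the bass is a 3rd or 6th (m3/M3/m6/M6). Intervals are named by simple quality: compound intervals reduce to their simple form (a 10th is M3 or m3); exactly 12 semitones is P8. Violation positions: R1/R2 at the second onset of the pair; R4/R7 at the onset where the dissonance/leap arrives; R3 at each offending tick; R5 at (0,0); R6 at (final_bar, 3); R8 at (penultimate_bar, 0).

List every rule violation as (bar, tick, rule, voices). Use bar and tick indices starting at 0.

(5, 0, R4, (0, 1))
(6, 0, R4, (0, 1))
(7, 0, R4, (0, 1))
(7, 0, R8, (0, 1))
(8, 0, R2, (0, 1))

bar 0: v0=F3 v1=F4 downbeat P8
bar 1: v0=A3 v1=A3 downbeat P1
bar 2: v0=C4 v1=C4 downbeat P1
bar 3: v0=E4 v1=C5 downbeat m6
bar 4: v0=C4 v1=G4 downbeat P5
bar 5: v0=D4 v1=C5 downbeat m7
bar 6: v0=C4 v1=F4 downbeat P4
bar 7: v0=E3 v1=A4 downbeat P4
bar 8: v0=F3 v1=F4 downbeat P8
  -> R4 @ bar 5 tick 0 v(0, 1): D4/C5 m7 untreated
  -> R4 @ bar 6 tick 0 v(0, 1): C4/F4 P4 untreated
  -> R4 @ bar 7 tick 0 v(0, 1): E3/A4 P4 untreated
  -> R8 @ bar 7 tick 0 v(0, 1): penult P4 not 3rd/6th
  -> R2 @ bar 8 tick 0 v(0, 1): E3/C4 m6 -> F3/F4 P8 similar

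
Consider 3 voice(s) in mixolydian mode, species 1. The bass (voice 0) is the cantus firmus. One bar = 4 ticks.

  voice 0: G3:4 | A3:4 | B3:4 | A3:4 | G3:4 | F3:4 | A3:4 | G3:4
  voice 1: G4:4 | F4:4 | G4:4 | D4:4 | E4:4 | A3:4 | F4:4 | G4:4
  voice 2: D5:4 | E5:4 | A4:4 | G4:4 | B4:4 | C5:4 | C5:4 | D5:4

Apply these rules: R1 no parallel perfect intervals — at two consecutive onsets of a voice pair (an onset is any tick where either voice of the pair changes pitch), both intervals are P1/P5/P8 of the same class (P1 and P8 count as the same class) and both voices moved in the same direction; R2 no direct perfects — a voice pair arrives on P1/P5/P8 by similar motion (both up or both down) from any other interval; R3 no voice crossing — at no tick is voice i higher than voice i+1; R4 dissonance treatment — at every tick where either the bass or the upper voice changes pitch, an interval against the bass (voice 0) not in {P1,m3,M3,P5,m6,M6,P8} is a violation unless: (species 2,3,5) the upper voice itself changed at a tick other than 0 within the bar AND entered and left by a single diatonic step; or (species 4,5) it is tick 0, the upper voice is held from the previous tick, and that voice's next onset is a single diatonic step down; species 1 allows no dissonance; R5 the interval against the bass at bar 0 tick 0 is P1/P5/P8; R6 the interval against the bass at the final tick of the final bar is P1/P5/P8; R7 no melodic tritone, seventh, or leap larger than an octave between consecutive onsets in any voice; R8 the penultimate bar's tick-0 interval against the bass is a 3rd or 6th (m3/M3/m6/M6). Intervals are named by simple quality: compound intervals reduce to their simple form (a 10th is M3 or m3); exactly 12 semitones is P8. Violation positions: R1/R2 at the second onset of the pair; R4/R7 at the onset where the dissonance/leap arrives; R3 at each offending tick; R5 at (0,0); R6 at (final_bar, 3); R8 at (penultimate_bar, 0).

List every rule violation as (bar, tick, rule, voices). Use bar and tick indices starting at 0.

(1, 0, R1, (0, 2))
(2, 0, R4, (0, 2))
(3, 0, R4, (0, 1))
(3, 0, R4, (0, 2))
(4, 0, R2, (1, 2))
(7, 0, R1, (1, 2))

bar 0: v0=G3 v1=G4 v2=D5 downbeat P5
bar 1: v0=A3 v1=F4 v2=E5 downbeat P5
bar 2: v0=B3 v1=G4 v2=A4 downbeat m7
bar 3: v0=A3 v1=D4 v2=G4 downbeat m7
bar 4: v0=G3 v1=E4 v2=B4 downbeat M3
bar 5: v0=F3 v1=A3 v2=C5 downbeat P5
bar 6: v0=A3 v1=F4 v2=C5 downbeat m3
bar 7: v0=G3 v1=G4 v2=D5 downbeat P5
  -> R1 @ bar 1 tick 0 v(0, 2): G3/D5 P5 -> A3/E5 P5 similar
  -> R4 @ bar 2 tick 0 v(0, 2): B3/A4 m7 untreated
  -> R4 @ bar 3 tick 0 v(0, 1): A3/D4 P4 untreated
  -> R4 @ bar 3 tick 0 v(0, 2): A3/G4 m7 untreated
  -> R2 @ bar 4 tick 0 v(1, 2): D4/G4 P4 -> E4/B4 P5 similar
  -> R1 @ bar 7 tick 0 v(1, 2): F4/C5 P5 -> G4/D5 P5 similar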